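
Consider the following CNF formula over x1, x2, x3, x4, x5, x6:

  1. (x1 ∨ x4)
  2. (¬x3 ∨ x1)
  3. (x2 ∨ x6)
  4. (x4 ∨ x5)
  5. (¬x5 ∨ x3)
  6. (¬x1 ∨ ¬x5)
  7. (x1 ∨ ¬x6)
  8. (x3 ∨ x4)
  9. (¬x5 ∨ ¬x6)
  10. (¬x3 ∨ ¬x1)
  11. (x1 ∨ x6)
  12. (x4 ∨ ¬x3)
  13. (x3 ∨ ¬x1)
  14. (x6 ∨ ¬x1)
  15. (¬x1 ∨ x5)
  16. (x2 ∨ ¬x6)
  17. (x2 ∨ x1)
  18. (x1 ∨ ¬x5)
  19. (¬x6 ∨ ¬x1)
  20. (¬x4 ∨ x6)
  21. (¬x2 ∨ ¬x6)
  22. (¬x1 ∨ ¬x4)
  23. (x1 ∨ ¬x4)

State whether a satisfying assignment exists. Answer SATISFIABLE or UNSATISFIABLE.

UNSATISFIABLE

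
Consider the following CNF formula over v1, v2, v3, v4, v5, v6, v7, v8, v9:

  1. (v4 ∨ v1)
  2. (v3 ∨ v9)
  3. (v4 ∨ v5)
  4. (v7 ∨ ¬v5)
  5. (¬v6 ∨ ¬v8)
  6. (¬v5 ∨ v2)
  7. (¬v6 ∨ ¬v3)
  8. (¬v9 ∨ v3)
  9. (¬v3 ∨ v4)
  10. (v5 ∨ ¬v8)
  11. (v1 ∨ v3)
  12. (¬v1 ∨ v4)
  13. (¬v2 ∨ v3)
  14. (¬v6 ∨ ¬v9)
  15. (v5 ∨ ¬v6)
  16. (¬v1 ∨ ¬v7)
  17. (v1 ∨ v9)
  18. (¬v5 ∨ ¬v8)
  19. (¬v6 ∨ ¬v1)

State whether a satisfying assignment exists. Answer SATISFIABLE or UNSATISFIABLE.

Pure literal: v4 appears only positively; assign v4 = True.
Pure literal: v6 appears only negated; assign v6 = False.
Set v1 = True and propagate.
  then v7 is forced to False.
  then v5 is forced to False.
  then v8 is forced to False.
Branch on v2: take v2 = False.
Try v3 = True.
v9 is now unconstrained; take v9 = True.
Every clause has at least one true literal under this assignment.
So v1=T  v2=F  v3=T  v4=T  v5=F  v6=F  v7=F  v8=F  v9=T is a satisfying assignment.

SATISFIABLE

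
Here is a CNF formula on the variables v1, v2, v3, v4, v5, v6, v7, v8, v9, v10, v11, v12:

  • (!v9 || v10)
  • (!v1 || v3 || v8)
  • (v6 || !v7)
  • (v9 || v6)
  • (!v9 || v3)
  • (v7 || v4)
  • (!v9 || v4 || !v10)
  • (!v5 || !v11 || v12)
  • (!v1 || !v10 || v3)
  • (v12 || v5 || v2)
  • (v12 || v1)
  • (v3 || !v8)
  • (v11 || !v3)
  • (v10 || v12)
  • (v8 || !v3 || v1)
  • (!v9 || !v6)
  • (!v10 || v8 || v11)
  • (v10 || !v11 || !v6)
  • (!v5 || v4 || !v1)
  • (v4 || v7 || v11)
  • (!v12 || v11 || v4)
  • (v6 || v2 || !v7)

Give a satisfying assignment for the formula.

v1=True  v2=False  v3=True  v4=True  v5=False  v6=True  v7=True  v8=False  v9=False  v10=True  v11=True  v12=True

v4 occurs only positively in the remaining clauses — set v4 = True.
Try v1 = True.
Branch on v2: take v2 = False.
Branch on v3: take v3 = True.
  then v11 is forced to True.
The remaining clauses are satisfied by v5 = False, v6 = True, v7 = True, v8 = False, v9 = False, v10 = True, v12 = True.
Every clause has at least one true literal under this assignment.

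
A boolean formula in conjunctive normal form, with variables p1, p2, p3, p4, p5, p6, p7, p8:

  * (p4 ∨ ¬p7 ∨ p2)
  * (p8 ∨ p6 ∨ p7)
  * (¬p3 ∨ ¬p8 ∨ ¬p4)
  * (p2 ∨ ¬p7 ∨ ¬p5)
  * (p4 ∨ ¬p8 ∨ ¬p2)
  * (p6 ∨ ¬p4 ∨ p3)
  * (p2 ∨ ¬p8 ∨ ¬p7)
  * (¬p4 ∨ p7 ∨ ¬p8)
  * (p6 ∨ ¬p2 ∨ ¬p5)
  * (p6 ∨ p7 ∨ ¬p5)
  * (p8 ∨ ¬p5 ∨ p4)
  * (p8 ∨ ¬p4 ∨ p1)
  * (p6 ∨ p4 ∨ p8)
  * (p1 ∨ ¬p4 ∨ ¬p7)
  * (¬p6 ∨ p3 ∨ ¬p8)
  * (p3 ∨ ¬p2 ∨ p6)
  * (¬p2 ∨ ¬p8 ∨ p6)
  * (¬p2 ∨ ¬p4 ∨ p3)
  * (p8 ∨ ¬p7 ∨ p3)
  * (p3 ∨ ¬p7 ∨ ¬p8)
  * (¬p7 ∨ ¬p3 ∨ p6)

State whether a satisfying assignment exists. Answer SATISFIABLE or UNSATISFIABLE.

p1 occurs only positively in the remaining clauses — set p1 = True.
Pure literal: p5 appears only negated; assign p5 = False.
Set p2 = False and propagate.
The remaining clauses are satisfied by p3 = True, p4 = False, p6 = True, p7 = False, p8 = False.
So p1=True, p2=False, p3=True, p4=False, p5=False, p6=True, p7=False, p8=False is a satisfying assignment.

SATISFIABLE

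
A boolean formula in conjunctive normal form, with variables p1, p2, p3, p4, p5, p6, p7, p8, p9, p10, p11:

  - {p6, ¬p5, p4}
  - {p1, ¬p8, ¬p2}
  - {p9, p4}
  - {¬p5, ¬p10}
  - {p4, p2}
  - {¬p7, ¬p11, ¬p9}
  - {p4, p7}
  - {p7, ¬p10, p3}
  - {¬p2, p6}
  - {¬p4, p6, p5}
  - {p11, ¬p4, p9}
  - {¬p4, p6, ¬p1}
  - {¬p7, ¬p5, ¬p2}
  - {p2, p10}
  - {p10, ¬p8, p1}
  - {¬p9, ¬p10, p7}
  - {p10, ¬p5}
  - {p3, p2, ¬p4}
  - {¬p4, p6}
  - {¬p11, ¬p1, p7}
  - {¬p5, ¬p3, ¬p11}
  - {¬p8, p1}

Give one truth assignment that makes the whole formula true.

p1=F, p2=T, p3=T, p4=T, p5=F, p6=T, p7=T, p8=F, p9=F, p10=F, p11=T

Pure literal: p6 appears only positively; assign p6 = True.
Pure literal: p8 appears only negated; assign p8 = False.
Branch on p1: take p1 = False.
Try p2 = True.
The remaining clauses are satisfied by p3 = True, p4 = True, p5 = False, p7 = True, p9 = False, p10 = False, p11 = True.
Every clause has at least one true literal under this assignment.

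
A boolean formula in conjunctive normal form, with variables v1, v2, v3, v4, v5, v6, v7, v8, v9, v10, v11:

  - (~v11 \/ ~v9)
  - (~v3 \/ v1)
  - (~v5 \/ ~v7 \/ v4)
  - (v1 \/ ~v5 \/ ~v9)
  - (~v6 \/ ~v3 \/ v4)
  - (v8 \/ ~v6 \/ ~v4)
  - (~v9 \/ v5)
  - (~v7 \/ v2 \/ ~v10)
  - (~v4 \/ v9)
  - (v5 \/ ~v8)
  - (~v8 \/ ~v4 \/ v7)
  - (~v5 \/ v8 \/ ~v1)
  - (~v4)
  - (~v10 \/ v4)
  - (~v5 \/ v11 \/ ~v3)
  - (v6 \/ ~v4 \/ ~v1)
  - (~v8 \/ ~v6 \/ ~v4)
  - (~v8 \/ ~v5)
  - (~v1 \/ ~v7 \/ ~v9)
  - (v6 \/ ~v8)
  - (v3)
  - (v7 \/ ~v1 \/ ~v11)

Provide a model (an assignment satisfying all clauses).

v1=T, v2=T, v3=T, v4=F, v5=F, v6=F, v7=T, v8=F, v9=F, v10=F, v11=F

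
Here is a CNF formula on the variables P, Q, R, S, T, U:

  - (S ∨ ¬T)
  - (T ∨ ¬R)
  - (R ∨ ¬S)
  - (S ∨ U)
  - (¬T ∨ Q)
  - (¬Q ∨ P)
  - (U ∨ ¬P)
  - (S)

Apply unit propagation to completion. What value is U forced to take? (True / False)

True

(S) is a unit clause: S = True.
(¬S ∨ R): since S = True, the clause reduces to (R). R = True.
(¬R ∨ T): since R = True, the clause reduces to (T). T = True.
(Q ∨ ¬T): since T = True, the clause reduces to (Q). Q = True.
From (¬Q ∨ P) and Q = True: P = True.
From (U ∨ ¬P) and P = True: U = True.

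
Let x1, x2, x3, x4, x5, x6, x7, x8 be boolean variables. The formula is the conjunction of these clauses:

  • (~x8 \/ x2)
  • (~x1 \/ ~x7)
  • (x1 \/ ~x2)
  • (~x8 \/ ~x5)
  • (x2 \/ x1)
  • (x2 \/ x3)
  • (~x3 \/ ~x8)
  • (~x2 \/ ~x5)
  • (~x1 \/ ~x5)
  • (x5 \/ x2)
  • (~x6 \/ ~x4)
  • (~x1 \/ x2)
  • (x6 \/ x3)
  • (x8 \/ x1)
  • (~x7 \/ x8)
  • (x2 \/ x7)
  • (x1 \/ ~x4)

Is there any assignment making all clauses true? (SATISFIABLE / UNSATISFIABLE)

SATISFIABLE

Pure literal: x4 appears only negated; assign x4 = False.
Branch on x1: take x1 = True.
  then x7 is forced to False.
  then x5 is forced to False.
  then x2 is forced to True.
Set x3 = False and propagate.
  then x6 is forced to True.
x8 is now unconstrained; take x8 = False.
So x1=1  x2=1  x3=0  x4=0  x5=0  x6=1  x7=0  x8=0 is a satisfying assignment.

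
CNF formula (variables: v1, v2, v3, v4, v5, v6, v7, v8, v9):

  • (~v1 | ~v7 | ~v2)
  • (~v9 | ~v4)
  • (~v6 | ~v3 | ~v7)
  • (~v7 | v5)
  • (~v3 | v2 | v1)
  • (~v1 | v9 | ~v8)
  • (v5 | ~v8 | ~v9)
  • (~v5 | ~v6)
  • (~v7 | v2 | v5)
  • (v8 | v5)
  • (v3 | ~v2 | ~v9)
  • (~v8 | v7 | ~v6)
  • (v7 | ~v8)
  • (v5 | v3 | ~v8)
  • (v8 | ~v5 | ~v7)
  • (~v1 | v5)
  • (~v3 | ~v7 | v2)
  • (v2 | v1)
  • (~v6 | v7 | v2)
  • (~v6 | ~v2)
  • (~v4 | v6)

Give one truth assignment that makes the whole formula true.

v1=T, v2=T, v3=T, v4=F, v5=T, v6=F, v7=F, v8=F, v9=T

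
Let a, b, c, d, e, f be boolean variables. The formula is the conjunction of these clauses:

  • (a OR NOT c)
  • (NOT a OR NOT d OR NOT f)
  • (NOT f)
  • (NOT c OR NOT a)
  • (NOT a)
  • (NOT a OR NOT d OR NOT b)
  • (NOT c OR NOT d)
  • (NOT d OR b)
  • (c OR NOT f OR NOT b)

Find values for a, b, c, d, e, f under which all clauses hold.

a = F, b = T, c = F, d = T, e = T, f = F

Check each clause:
  1. (NOT c OR a) — NOT c is true.
  2. (NOT d OR NOT f OR NOT a) — NOT f is true.
  3. (NOT f) — NOT f is true.
  4. (NOT a OR NOT c) — NOT c is true.
  5. (NOT a) — NOT a is true.
  6. (NOT d OR NOT b OR NOT a) — NOT a is true.
  7. (NOT c OR NOT d) — NOT c is true.
  8. (b OR NOT d) — b is true.
  9. (NOT b OR c OR NOT f) — NOT f is true.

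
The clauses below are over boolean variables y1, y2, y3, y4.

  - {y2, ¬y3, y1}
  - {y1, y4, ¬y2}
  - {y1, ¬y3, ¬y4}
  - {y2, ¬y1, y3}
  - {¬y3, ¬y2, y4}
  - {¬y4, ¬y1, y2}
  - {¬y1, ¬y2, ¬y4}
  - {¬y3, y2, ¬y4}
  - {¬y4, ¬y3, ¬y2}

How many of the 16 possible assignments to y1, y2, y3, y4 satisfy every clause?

5

The models are:
  y1=0 y2=0 y3=0 y4=0
  y1=0 y2=0 y3=0 y4=1
  y1=0 y2=1 y3=0 y4=1
  y1=1 y2=0 y3=1 y4=0
  y1=1 y2=1 y3=0 y4=0
That's 5 in total.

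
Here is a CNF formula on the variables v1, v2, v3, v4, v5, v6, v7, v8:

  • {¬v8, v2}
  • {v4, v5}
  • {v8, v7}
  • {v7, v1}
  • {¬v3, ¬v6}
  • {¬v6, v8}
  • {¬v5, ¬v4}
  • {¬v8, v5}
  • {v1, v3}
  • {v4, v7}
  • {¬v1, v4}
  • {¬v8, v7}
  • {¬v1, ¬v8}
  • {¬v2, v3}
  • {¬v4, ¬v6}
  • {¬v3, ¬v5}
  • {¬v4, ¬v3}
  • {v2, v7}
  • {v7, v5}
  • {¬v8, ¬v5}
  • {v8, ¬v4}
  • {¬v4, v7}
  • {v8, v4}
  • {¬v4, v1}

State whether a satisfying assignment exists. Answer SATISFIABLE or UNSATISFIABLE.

UNSATISFIABLE

v4 = True:
  propagation gives v5=False, v8=False; an empty clause results — contradiction.
v4 = False:
  propagation gives v5=True, v7=True, v1=False, v3=True; an empty clause results — contradiction.
Every branch closes, so no satisfying assignment exists.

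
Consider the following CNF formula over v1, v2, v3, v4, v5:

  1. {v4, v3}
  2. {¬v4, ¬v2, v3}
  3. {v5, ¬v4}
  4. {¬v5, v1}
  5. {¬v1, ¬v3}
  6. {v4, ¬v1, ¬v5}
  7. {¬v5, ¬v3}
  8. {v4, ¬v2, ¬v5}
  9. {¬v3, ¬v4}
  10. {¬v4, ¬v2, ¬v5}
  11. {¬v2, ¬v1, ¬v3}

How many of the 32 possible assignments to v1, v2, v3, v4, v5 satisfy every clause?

The models are:
  v1=F v2=F v3=T v4=F v5=F
  v1=F v2=T v3=T v4=F v5=F
  v1=T v2=F v3=F v4=T v5=T
Count: 3.

3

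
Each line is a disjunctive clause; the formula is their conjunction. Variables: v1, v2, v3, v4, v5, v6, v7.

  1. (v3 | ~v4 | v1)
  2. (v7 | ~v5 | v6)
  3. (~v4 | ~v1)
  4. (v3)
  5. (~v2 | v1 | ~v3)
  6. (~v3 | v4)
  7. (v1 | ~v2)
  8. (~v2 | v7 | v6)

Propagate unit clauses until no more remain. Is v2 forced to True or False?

(v3) stands alone — v3 = True.
From (v4 | ~v3) and v3 = True: v4 = True.
In (~v4 | ~v1), ~v4 is now false; ~v1 must hold, so v1 = False.
In (v1 | ~v2 | ~v3), v1, ~v3 are now false; ~v2 must hold, so v2 = False.

False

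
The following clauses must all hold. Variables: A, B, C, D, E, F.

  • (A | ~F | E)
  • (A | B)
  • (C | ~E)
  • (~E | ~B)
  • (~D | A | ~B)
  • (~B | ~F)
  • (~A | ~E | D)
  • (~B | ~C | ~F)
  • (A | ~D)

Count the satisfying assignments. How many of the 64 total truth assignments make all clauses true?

Case analysis on A and B:
  A=1, B=1: remaining (C,D,E,F) ∈ {(0,0,0,0); (0,1,0,0); (1,0,0,0); (1,1,0,0)} — 4.
  A=1, B=0: F free; 5 ways for (C,D,E) × 2^1 = 10.
  A=0, B=1: remaining (C,D,E,F) ∈ {(0,0,0,0); (1,0,0,0)} — 2.
  A=0, B=0: a clause becomes empty — 0.
Total: 4 + 10 + 2 + 0 = 16.

16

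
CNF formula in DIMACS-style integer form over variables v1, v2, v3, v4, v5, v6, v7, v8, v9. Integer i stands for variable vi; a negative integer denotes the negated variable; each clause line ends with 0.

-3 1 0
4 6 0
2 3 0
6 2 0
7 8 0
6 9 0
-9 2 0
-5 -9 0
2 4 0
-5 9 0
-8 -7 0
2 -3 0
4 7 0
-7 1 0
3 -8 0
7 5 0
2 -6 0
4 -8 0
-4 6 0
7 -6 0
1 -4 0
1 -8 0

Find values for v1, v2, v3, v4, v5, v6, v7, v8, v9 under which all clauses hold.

v1 occurs only positively in the remaining clauses — set v1 = True.
Pure literal: v2 appears only positively; assign v2 = True.
Set v3 = False and propagate.
  then v8 is forced to False.
  then v7 is forced to True.
Try v4 = True.
  then v6 is forced to True.
Try v5 = False.
v9 is now unconstrained; take v9 = False.

v1=True  v2=True  v3=False  v4=True  v5=False  v6=True  v7=True  v8=False  v9=False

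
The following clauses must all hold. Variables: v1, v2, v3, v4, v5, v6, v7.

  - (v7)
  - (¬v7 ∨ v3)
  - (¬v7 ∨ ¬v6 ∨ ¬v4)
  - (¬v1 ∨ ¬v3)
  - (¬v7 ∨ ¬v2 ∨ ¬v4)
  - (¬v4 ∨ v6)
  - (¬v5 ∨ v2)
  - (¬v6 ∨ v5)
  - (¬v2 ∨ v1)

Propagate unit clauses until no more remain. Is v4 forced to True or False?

False

Unit clause (v7) sets v7 = True.
In (¬v7 ∨ v3), ¬v7 is now false; v3 must hold, so v3 = True.
In (¬v3 ∨ ¬v1), ¬v3 is now false; ¬v1 must hold, so v1 = False.
From (v1 ∨ ¬v2) and v1 = False: v2 = False.
(v2 ∨ ¬v5): since v2 = False, the clause reduces to (¬v5). v5 = False.
(v5 ∨ ¬v6) with v5 = False leaves only ¬v6, so v6 = False.
In (v6 ∨ ¬v4), v6 is now false; ¬v4 must hold, so v4 = False.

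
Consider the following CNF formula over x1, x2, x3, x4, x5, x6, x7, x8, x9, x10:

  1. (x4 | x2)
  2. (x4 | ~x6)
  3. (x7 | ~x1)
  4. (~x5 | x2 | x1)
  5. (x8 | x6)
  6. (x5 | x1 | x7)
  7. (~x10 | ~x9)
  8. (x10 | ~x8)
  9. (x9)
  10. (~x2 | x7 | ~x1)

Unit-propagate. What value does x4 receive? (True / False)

Unit clause (x9) sets x9 = True.
(~x9 | ~x10): since x9 = True, the clause reduces to (~x10). x10 = False.
In (x10 | ~x8), x10 is now false; ~x8 must hold, so x8 = False.
In (x8 | x6), x8 is now false; x6 must hold, so x6 = True.
(x4 | ~x6): since x6 = True, the clause reduces to (x4). x4 = True.

True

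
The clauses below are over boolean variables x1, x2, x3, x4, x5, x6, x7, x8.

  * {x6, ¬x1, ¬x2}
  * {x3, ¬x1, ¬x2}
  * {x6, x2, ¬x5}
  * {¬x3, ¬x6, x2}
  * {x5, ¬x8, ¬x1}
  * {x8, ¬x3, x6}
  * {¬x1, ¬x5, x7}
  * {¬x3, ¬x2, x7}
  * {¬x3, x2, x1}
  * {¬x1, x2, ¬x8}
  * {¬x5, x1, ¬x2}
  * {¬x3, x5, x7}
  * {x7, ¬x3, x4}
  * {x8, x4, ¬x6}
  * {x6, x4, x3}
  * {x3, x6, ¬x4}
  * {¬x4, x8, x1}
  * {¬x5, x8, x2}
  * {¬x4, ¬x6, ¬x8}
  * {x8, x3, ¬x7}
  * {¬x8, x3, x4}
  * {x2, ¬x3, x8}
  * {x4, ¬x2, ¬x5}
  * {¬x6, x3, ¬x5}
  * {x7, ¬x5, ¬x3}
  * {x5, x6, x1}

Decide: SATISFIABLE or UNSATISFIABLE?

SATISFIABLE

Set x1 = True and propagate.
Branch on x2: take x2 = False.
  then x8 is forced to False.
  then x5 is forced to False.
  then x3 is forced to False.
  then x7 is forced to False.
The remaining clauses are satisfied by x4 = True, x6 = True.
So x1=True  x2=False  x3=False  x4=True  x5=False  x6=True  x7=False  x8=False is a satisfying assignment.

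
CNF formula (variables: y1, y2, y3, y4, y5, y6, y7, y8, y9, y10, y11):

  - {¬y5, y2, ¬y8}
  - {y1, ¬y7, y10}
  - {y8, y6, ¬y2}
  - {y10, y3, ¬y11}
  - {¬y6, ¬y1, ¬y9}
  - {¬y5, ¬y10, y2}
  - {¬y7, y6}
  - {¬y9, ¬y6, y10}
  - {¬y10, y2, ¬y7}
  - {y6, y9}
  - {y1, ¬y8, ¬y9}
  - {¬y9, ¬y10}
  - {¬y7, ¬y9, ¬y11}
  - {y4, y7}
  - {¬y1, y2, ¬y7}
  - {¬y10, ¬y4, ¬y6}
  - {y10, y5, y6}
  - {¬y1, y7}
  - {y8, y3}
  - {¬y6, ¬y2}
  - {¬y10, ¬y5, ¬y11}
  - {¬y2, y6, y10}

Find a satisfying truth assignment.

y1=False, y2=False, y3=True, y4=True, y5=False, y6=True, y7=False, y8=True, y9=False, y10=False, y11=False

Pure literal: y3 appears only positively; assign y3 = True.
Pure literal: y11 appears only negated; assign y11 = False.
Try y1 = False.
Try y2 = False.
The remaining clauses are satisfied by y4 = True, y5 = False, y6 = True, y7 = False, y8 = True, y9 = False, y10 = False.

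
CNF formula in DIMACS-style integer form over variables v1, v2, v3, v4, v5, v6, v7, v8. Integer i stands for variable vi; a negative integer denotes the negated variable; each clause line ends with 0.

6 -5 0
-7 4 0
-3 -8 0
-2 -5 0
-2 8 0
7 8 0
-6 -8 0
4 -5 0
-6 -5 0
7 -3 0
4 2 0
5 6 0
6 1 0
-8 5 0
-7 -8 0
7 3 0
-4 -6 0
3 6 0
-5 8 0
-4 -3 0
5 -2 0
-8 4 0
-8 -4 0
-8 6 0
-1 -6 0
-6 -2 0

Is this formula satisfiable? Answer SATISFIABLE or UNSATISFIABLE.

UNSATISFIABLE

v6 = True:
  propagation gives v8=False, v2=False, v7=True, v4=True; an empty clause results — contradiction.
v6 = False:
  propagation gives v5=False; an empty clause results — contradiction.
Every branch closes, so no satisfying assignment exists.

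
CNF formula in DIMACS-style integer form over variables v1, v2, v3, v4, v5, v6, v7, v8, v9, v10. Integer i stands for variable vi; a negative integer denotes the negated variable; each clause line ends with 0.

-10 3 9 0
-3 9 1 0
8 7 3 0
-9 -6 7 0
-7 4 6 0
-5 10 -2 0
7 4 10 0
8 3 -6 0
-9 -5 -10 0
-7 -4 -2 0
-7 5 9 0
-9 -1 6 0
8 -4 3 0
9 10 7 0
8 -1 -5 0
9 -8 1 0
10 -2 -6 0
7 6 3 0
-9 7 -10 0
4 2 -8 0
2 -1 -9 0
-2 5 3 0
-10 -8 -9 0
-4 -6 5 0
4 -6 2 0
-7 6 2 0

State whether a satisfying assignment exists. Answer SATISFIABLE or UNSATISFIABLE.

SATISFIABLE

Try v1 = False.
The remaining clauses are satisfied by v2 = True, v3 = True, v4 = True, v5 = False, v6 = False, v7 = False, v8 = True, v9 = True, v10 = False.
Every clause has at least one true literal under this assignment.
So v1=False, v2=True, v3=True, v4=True, v5=False, v6=False, v7=False, v8=True, v9=True, v10=False is a satisfying assignment.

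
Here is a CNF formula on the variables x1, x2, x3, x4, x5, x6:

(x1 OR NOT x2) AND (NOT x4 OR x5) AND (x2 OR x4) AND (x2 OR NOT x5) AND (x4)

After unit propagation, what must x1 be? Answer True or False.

True

(x4) is a unit clause: x4 = True.
(NOT x4 OR x5): since x4 = True, the clause reduces to (x5). x5 = True.
From (NOT x5 OR x2) and x5 = True: x2 = True.
From (NOT x2 OR x1) and x2 = True: x1 = True.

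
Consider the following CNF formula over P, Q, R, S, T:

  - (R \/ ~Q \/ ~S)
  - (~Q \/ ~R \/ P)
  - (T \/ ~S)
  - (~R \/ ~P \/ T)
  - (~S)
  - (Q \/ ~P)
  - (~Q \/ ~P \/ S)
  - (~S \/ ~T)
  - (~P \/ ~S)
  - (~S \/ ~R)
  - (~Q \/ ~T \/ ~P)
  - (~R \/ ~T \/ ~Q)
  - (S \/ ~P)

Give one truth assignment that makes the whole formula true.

Unit propagation: (~S) forces S = False.
(~P) is a unit clause, so P = False.
Pure literal: R appears only negated; assign R = False.
Q, T are now unconstrained; take Q = True, T = True.

P=F  Q=T  R=F  S=F  T=T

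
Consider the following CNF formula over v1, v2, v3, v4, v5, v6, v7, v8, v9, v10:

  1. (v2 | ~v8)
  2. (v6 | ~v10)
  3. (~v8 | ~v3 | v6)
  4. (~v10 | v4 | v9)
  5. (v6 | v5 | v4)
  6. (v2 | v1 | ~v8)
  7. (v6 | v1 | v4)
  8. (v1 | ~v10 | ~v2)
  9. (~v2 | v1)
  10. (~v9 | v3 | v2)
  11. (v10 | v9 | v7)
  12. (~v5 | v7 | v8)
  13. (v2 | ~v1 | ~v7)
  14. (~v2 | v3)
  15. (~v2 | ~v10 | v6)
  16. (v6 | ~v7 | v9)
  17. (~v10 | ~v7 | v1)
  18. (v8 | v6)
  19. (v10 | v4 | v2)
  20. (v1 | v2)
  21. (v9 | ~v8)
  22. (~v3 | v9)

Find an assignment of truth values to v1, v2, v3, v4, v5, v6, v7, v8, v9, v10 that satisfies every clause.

Pure literal: v6 appears only positively; assign v6 = True.
Set v1 = True and propagate.
Branch on v2: take v2 = True.
  then v3 is forced to True.
  then v9 is forced to True.
Set v5 = True and propagate.
The remaining clauses are satisfied by v4 = False, v7 = False, v8 = True, v10 = False.
Every clause has at least one true literal under this assignment.
Check each clause:
  1. (~v8 | v2) — v2 is true.
  2. (~v10 | v6) — ~v10 is true.
  3. (~v8 | v6 | ~v3) — v6 is true.
  4. (~v10 | v4 | v9) — v9 is true.
  5. (v6 | v5 | v4) — v5 is true.
  6. (v1 | v2 | ~v8) — v1 is true.
  7. (v4 | v6 | v1) — v1 is true.
  8. (v1 | ~v2 | ~v10) — v1 is true.
  9. (v1 | ~v2) — v1 is true.
  10. (v3 | v2 | ~v9) — v2 is true.
  11. (v9 | v7 | v10) — v9 is true.
  12. (v7 | ~v5 | v8) — v8 is true.
  13. (v2 | ~v1 | ~v7) — ~v7 is true.
  14. (v3 | ~v2) — v3 is true.
  15. (~v2 | ~v10 | v6) — ~v10 is true.
  16. (v9 | v6 | ~v7) — v9 is true.
  17. (v1 | ~v10 | ~v7) — v1 is true.
  18. (v8 | v6) — v8 is true.
  19. (v4 | v10 | v2) — v2 is true.
  20. (v1 | v2) — v1 is true.
  21. (~v8 | v9) — v9 is true.
  22. (~v3 | v9) — v9 is true.

v1 = T, v2 = T, v3 = T, v4 = F, v5 = T, v6 = T, v7 = F, v8 = T, v9 = T, v10 = F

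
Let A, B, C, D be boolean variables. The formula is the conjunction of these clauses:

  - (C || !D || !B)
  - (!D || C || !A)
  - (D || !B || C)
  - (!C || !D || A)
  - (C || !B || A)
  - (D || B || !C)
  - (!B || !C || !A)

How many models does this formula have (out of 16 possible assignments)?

Satisfying assignments:
  A=F B=F C=F D=F
  A=F B=F C=F D=T
  A=F B=T C=T D=F
  A=T B=F C=F D=F
  A=T B=F C=T D=T
Count: 5.

5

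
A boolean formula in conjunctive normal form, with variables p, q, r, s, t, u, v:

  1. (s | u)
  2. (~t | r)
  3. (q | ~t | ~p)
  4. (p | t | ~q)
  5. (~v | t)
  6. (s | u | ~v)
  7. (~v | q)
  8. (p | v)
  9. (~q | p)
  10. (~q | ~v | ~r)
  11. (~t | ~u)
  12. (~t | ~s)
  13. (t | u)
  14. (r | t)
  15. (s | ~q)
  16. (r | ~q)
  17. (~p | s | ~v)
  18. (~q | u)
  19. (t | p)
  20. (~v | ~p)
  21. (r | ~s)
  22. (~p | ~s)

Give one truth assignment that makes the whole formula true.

p=True, q=False, r=True, s=False, t=False, u=True, v=False

Set p = True and propagate.
  then v is forced to False.
  then s is forced to False.
  then u is forced to True.
  then t is forced to False.
  then r is forced to True.
  then q is forced to False.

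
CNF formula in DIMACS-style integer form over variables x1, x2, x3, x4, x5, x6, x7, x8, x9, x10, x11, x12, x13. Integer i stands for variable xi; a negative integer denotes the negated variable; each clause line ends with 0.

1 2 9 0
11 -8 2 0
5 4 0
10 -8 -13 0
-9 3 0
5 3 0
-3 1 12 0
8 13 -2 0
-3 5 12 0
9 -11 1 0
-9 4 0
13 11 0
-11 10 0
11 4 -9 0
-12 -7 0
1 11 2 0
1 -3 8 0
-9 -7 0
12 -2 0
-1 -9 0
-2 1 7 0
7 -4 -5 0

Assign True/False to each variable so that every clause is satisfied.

Pure literal: x10 appears only positively; assign x10 = True.
Branch on x1: take x1 = True.
  then x9 is forced to False.
Branch on x2: take x2 = False.
For the remaining variables, x3 = False, x4 = False, x5 = True, x6 = False, x7 = False, x8 = True, x11 = True, x12 = True, x13 = True works.

x1 = T, x2 = F, x3 = F, x4 = F, x5 = T, x6 = F, x7 = F, x8 = T, x9 = F, x10 = T, x11 = T, x12 = T, x13 = T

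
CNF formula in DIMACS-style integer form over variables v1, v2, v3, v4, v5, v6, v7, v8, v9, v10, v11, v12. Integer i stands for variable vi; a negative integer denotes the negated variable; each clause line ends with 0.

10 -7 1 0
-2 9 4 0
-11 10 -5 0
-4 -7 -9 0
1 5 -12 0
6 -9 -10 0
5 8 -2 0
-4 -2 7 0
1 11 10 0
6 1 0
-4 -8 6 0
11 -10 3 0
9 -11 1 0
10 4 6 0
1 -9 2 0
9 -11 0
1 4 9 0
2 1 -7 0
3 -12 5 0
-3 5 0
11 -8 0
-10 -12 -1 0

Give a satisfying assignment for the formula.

v1 = True, v2 = False, v3 = False, v4 = True, v5 = True, v6 = True, v7 = False, v8 = False, v9 = False, v10 = False, v11 = False, v12 = False

Check each clause:
  1. (v10 | v1 | ~v7) — ~v7 is true.
  2. (v4 | v9 | ~v2) — v4 is true.
  3. (~v5 | ~v11 | v10) — ~v11 is true.
  4. (~v4 | ~v7 | ~v9) — ~v7 is true.
  5. (v5 | ~v12 | v1) — v1 is true.
  6. (~v9 | ~v10 | v6) — ~v10 is true.
  7. (v5 | ~v2 | v8) — v5 is true.
  8. (~v2 | ~v4 | v7) — ~v2 is true.
  9. (v1 | v11 | v10) — v1 is true.
  10. (v1 | v6) — v1 is true.
  11. (v6 | ~v8 | ~v4) — ~v8 is true.
  12. (v3 | v11 | ~v10) — ~v10 is true.
  13. (v1 | ~v11 | v9) — v1 is true.
  14. (v4 | v6 | v10) — v4 is true.
  15. (v1 | ~v9 | v2) — v1 is true.
  16. (~v11 | v9) — ~v11 is true.
  17. (v1 | v9 | v4) — v4 is true.
  18. (v2 | ~v7 | v1) — v1 is true.
  19. (v3 | ~v12 | v5) — ~v12 is true.
  20. (v5 | ~v3) — v5 is true.
  21. (~v8 | v11) — ~v8 is true.
  22. (~v1 | ~v12 | ~v10) — ~v12 is true.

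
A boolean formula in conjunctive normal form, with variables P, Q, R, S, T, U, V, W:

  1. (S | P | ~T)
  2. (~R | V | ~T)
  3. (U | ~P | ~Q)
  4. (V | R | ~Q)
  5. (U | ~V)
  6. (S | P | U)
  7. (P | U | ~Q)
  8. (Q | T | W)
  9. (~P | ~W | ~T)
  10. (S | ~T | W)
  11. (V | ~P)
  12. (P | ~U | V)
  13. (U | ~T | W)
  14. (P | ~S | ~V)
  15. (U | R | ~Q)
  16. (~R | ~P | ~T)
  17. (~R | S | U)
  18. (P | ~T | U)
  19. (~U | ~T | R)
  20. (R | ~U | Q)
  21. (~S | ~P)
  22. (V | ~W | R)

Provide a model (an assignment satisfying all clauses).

P=F, Q=T, R=F, S=F, T=F, U=T, V=T, W=F

Try P = False.
Try Q = True.
  then U is forced to True.
  then V is forced to True.
  then S is forced to False.
  then T is forced to False.
R, W are now unconstrained; take R = False, W = False.
Every clause has at least one true literal under this assignment.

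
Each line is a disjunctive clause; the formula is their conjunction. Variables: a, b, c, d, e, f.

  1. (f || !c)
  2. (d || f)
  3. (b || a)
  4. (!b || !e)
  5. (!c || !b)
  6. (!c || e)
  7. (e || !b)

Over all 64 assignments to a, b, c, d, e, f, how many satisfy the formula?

Satisfying assignments:
  a=T b=F c=F d=F e=F f=T
  a=T b=F c=F d=F e=T f=T
  a=T b=F c=F d=T e=F f=F
  a=T b=F c=F d=T e=F f=T
  a=T b=F c=F d=T e=T f=F
  a=T b=F c=F d=T e=T f=T
  a=T b=F c=T d=F e=T f=T
  a=T b=F c=T d=T e=T f=T
Count: 8.

8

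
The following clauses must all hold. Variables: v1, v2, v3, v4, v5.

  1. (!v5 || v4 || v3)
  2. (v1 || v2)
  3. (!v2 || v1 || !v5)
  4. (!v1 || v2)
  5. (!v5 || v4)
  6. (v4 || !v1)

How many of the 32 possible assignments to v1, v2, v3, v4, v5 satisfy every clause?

Case analysis on v1 and v2:
  v1=T, v2=T: remaining (v3,v4,v5) ∈ {(F,T,F); (F,T,T); (T,T,F); (T,T,T)} — 4.
  v1=T, v2=F: a clause becomes empty — 0.
  v1=F, v2=T: remaining (v3,v4,v5) ∈ {(F,F,F); (F,T,F); (T,F,F); (T,T,F)} — 4.
  v1=F, v2=F: a clause becomes empty — 0.
Total: 4 + 0 + 4 + 0 = 8.

8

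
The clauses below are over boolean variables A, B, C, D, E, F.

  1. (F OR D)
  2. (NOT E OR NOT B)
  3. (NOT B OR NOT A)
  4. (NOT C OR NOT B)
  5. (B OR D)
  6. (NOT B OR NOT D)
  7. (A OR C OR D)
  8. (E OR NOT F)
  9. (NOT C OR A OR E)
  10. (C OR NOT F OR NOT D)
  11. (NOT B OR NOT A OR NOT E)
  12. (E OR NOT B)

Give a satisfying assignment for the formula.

A=T, B=F, C=F, D=T, E=T, F=F

Branch on A: take A = True.
  then B is forced to False.
  then D is forced to True.
Try C = False.
  then F is forced to False.
E is now unconstrained; take E = True.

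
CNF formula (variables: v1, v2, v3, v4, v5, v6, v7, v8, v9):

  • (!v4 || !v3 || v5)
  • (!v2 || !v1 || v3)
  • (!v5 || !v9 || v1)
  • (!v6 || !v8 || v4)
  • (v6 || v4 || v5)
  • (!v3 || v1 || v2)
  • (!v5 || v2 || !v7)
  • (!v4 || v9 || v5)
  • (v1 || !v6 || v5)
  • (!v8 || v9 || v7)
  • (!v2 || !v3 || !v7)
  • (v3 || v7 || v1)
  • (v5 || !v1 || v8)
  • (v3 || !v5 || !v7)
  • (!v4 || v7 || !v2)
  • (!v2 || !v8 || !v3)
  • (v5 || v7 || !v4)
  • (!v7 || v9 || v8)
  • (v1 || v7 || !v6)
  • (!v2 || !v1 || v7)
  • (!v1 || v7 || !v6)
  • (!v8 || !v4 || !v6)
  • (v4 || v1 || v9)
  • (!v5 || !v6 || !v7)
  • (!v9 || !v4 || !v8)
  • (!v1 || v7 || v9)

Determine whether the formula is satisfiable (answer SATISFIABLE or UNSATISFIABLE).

SATISFIABLE

Branch on v1: take v1 = False.
For the remaining variables, v2 = True, v3 = False, v4 = True, v5 = False, v6 = False, v7 = True, v8 = False, v9 = True works.
So v1=False, v2=True, v3=False, v4=True, v5=False, v6=False, v7=True, v8=False, v9=True is a satisfying assignment.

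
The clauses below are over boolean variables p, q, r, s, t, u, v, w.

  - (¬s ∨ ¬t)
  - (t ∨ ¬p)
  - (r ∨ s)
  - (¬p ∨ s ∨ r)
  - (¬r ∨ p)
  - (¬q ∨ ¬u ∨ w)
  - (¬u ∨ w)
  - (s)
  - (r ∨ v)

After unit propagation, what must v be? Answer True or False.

True

(s) is a unit clause: s = True.
In (¬s ∨ ¬t), ¬s is now false; ¬t must hold, so t = False.
From (t ∨ ¬p) and t = False: p = False.
(¬r ∨ p) with p = False leaves only ¬r, so r = False.
From (v ∨ r) and r = False: v = True.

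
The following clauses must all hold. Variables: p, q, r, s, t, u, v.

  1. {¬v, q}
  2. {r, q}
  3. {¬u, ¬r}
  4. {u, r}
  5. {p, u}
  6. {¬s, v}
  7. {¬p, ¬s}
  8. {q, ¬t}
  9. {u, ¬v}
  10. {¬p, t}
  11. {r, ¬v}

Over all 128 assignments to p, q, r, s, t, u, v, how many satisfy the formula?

4

Satisfying assignments:
  p=F q=T r=F s=F t=F u=T v=F
  p=F q=T r=F s=F t=T u=T v=F
  p=T q=T r=F s=F t=T u=T v=F
  p=T q=T r=T s=F t=T u=F v=F
That's 4 in total.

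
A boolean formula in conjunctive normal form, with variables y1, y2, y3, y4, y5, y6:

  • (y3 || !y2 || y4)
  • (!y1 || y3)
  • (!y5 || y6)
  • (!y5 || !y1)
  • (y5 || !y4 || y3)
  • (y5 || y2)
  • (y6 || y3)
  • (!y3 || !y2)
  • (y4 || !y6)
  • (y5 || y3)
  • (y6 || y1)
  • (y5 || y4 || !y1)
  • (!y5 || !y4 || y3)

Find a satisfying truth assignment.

y1 = F, y2 = F, y3 = T, y4 = T, y5 = T, y6 = T

Check each clause:
  1. (y4 || !y2 || y3) — y3 is true.
  2. (!y1 || y3) — y3 is true.
  3. (!y5 || y6) — y6 is true.
  4. (!y1 || !y5) — !y1 is true.
  5. (y5 || !y4 || y3) — y3 is true.
  6. (y2 || y5) — y5 is true.
  7. (y6 || y3) — y3 is true.
  8. (!y3 || !y2) — !y2 is true.
  9. (!y6 || y4) — y4 is true.
  10. (y3 || y5) — y3 is true.
  11. (y1 || y6) — y6 is true.
  12. (y5 || y4 || !y1) — y4 is true.
  13. (y3 || !y5 || !y4) — y3 is true.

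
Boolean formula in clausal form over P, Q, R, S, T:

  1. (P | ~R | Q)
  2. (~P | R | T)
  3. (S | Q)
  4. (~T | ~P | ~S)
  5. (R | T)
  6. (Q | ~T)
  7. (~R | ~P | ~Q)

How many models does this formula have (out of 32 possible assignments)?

8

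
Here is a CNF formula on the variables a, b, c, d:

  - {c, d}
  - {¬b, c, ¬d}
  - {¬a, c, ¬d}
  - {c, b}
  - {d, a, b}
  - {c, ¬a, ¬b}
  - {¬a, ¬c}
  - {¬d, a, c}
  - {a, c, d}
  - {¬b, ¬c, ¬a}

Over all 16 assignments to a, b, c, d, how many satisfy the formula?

3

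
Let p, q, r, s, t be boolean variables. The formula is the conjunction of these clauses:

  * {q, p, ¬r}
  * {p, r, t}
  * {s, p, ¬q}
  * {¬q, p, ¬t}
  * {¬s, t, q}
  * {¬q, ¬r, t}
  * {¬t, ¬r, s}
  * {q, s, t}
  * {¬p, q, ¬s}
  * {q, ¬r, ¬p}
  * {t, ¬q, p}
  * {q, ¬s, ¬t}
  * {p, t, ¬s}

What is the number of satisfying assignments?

The models are:
  p=0 q=0 r=0 s=0 t=1
  p=1 q=0 r=0 s=0 t=1
  p=1 q=1 r=0 s=0 t=0
  p=1 q=1 r=0 s=0 t=1
  p=1 q=1 r=0 s=1 t=0
  p=1 q=1 r=0 s=1 t=1
  p=1 q=1 r=1 s=1 t=1
That's 7 in total.

7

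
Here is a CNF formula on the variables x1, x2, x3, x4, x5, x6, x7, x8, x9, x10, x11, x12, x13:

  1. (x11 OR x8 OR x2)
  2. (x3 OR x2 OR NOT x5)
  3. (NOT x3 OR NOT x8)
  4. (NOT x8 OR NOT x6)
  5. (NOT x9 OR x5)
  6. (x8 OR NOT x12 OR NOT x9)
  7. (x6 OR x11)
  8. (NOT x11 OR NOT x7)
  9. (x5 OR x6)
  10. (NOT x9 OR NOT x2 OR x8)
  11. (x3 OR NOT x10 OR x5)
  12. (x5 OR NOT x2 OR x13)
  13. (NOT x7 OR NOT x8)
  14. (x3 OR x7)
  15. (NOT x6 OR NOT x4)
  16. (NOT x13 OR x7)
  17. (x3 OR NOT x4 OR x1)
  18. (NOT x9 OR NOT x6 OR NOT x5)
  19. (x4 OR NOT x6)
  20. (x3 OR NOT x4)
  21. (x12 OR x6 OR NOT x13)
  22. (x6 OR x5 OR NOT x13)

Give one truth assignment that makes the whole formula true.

Pure literal: x9 appears only negated; assign x9 = False.
Branch on x1: take x1 = False.
Try x2 = True.
The remaining clauses are satisfied by x3 = True, x4 = False, x5 = True, x6 = False, x7 = False, x8 = False, x10 = True, x11 = True, x12 = False, x13 = False.
Every clause has at least one true literal under this assignment.

x1=F, x2=T, x3=T, x4=F, x5=T, x6=F, x7=F, x8=F, x9=F, x10=T, x11=T, x12=F, x13=F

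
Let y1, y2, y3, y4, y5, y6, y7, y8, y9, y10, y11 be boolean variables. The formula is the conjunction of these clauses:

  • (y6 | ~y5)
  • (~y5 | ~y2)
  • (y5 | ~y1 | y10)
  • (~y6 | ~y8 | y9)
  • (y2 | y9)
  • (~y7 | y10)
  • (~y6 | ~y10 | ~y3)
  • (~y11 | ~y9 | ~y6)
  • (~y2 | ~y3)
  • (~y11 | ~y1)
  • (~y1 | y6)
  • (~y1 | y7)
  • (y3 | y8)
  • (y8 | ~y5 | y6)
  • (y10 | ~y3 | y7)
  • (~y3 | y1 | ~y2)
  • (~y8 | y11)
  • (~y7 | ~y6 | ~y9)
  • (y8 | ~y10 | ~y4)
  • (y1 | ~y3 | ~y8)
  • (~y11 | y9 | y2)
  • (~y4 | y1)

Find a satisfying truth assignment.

y1=False, y2=False, y3=True, y4=False, y5=False, y6=False, y7=False, y8=False, y9=True, y10=True, y11=False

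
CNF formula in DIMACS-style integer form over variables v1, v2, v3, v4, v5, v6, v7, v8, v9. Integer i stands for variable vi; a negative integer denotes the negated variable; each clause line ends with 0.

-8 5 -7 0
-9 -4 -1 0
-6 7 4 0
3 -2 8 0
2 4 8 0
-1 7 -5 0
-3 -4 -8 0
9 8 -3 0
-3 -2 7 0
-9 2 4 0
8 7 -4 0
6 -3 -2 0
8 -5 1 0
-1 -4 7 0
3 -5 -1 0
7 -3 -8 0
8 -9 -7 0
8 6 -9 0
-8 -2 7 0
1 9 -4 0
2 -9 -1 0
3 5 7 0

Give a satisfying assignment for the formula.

v1 = 0, v2 = 0, v3 = 0, v4 = 0, v5 = 1, v6 = 0, v7 = 0, v8 = 1, v9 = 0

Set v1 = False and propagate.
Set v2 = False and propagate.
For the remaining variables, v3 = False, v4 = False, v5 = True, v6 = False, v7 = False, v8 = True, v9 = False works.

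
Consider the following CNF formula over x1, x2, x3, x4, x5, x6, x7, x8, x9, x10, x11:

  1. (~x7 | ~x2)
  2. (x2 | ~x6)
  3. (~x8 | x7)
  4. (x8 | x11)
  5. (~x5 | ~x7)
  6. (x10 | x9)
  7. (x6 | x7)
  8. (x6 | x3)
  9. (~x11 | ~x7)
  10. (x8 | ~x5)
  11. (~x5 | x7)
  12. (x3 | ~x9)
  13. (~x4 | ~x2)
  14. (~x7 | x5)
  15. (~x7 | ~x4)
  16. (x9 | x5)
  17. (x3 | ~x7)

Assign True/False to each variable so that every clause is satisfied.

x1=F, x2=T, x3=T, x4=F, x5=F, x6=T, x7=F, x8=F, x9=T, x10=F, x11=T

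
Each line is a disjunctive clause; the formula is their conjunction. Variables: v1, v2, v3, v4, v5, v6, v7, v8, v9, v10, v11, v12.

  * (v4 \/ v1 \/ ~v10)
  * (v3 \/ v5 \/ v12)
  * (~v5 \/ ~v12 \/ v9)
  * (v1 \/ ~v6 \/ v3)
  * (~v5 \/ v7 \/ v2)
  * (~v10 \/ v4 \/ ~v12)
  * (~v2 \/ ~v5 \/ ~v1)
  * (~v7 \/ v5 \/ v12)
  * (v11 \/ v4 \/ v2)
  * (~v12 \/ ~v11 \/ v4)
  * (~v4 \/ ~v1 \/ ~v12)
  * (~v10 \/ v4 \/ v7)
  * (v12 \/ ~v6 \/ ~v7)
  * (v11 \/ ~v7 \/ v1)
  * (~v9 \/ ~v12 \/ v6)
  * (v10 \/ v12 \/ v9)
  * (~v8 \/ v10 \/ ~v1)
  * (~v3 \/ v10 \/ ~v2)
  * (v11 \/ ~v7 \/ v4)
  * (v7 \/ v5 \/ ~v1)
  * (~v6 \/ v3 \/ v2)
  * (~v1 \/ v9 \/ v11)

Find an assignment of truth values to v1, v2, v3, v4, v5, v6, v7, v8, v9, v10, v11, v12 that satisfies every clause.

v8 occurs only negated in the remaining clauses — set v8 = False.
Set v1 = False and propagate.
For the remaining variables, v2 = False, v3 = True, v4 = True, v5 = False, v6 = False, v7 = True, v9 = False, v10 = False, v11 = True, v12 = True works.

v1 = F, v2 = F, v3 = T, v4 = T, v5 = F, v6 = F, v7 = T, v8 = F, v9 = F, v10 = F, v11 = T, v12 = T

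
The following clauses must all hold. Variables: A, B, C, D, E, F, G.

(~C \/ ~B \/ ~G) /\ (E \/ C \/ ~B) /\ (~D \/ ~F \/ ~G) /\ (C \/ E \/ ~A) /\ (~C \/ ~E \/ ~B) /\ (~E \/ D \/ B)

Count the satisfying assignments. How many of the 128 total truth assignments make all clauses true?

55

Case analysis on B and C:
  B=1, C=1: forces E=0; G=0; A, D, F free → 2^3 = 8.
  B=1, C=0: A free; 7 ways for (D,E,F,G) × 2^1 = 14.
  B=0, C=1: A free; 10 ways for (D,E,F,G) × 2^1 = 20.
  B=0, C=0: 13 of the 32 assignments to (A,D,E,F,G) work.
Total: 8 + 14 + 20 + 13 = 55.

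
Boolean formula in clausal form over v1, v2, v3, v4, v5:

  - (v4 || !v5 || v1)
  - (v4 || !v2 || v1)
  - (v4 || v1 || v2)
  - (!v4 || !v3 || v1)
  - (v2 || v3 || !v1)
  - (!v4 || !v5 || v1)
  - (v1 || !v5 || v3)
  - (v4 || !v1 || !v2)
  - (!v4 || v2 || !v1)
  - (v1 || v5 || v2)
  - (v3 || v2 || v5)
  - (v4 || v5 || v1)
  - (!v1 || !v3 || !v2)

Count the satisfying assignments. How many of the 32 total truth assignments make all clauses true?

5

The models are:
  v1=0 v2=1 v3=0 v4=1 v5=0
  v1=1 v2=0 v3=1 v4=0 v5=0
  v1=1 v2=0 v3=1 v4=0 v5=1
  v1=1 v2=1 v3=0 v4=1 v5=0
  v1=1 v2=1 v3=0 v4=1 v5=1
That's 5 in total.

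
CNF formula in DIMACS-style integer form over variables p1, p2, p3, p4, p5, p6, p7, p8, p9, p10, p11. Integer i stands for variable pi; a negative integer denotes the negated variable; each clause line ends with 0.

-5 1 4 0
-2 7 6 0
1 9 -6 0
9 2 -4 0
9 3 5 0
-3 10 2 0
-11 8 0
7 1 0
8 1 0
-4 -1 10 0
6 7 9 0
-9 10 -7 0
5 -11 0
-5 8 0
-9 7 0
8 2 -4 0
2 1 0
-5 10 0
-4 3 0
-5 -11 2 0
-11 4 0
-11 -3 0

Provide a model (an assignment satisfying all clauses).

p10 occurs only positively in the remaining clauses — set p10 = True.
Pure literal: p11 appears only negated; assign p11 = False.
Branch on p1: take p1 = True.
The remaining clauses are satisfied by p2 = True, p3 = False, p4 = False, p5 = False, p6 = True, p7 = True, p8 = False, p9 = True.

p1 = True, p2 = True, p3 = False, p4 = False, p5 = False, p6 = True, p7 = True, p8 = False, p9 = True, p10 = True, p11 = False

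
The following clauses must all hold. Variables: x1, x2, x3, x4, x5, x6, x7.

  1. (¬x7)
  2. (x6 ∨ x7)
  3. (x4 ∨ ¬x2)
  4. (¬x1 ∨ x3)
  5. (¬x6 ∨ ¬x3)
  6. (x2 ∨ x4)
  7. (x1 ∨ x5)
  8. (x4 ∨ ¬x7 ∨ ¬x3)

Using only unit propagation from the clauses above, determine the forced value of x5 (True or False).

(¬x7) is a unit clause: x7 = False.
(x6 ∨ x7) with x7 = False leaves only x6, so x6 = True.
In (¬x3 ∨ ¬x6), ¬x6 is now false; ¬x3 must hold, so x3 = False.
(¬x1 ∨ x3): since x3 = False, the clause reduces to (¬x1). x1 = False.
From (x1 ∨ x5) and x1 = False: x5 = True.

True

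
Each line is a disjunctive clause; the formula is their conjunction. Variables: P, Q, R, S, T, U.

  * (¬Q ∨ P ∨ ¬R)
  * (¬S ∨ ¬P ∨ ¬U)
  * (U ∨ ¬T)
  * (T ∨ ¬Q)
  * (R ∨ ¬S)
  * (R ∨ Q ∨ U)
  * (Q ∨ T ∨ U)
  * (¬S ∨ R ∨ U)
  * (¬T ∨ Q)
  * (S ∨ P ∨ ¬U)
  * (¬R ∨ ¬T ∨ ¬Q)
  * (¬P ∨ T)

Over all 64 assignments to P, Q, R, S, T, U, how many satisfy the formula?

Satisfying assignments:
  P=0 Q=0 R=1 S=1 T=0 U=1
  P=1 Q=1 R=0 S=0 T=1 U=1
That's 2 in total.

2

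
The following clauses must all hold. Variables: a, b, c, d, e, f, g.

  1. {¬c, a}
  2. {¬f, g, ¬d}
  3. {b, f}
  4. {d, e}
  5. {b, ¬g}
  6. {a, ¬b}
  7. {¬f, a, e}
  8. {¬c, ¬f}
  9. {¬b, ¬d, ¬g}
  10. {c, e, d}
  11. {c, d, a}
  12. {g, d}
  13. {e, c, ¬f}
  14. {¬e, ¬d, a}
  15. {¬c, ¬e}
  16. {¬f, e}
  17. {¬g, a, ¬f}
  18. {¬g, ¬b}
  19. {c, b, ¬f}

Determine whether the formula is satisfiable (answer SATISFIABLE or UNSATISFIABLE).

Pure literal: a appears only positively; assign a = True.
Branch on b: take b = True.
  then g is forced to False.
  then d is forced to True.
  then f is forced to False.
Try c = False.
e is now unconstrained; take e = True.
Every clause has at least one true literal under this assignment.
So a = True, b = True, c = False, d = True, e = True, f = False, g = False is a satisfying assignment.

SATISFIABLE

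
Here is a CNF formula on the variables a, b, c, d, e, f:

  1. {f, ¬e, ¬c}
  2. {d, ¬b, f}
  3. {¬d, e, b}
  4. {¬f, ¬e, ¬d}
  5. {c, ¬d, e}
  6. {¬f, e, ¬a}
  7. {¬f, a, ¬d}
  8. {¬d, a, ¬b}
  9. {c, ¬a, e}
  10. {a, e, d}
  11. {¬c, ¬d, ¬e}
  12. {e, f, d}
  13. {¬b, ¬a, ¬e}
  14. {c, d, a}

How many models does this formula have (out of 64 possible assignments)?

Satisfying assignments:
  a=0 b=0 c=0 d=1 e=1 f=0
  a=0 b=0 c=1 d=0 e=1 f=1
  a=0 b=1 c=1 d=0 e=1 f=1
  a=1 b=0 c=0 d=0 e=1 f=0
  a=1 b=0 c=0 d=0 e=1 f=1
  a=1 b=0 c=0 d=1 e=1 f=0
  a=1 b=0 c=1 d=0 e=1 f=1
  a=1 b=1 c=1 d=1 e=0 f=0
Count: 8.

8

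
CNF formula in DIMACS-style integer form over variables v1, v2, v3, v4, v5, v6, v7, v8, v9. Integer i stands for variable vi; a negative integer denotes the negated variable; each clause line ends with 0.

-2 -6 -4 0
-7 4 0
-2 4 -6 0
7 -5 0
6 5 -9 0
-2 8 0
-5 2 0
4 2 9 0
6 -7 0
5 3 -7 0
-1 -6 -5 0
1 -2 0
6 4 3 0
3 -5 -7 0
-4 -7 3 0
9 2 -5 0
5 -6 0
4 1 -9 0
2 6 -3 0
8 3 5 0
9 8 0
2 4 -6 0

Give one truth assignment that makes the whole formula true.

Pure literal: v8 appears only positively; assign v8 = True.
Try v1 = True.
Branch on v2: take v2 = True.
The remaining clauses are satisfied by v3 = True, v4 = True, v5 = False, v6 = False, v7 = False, v9 = False.
Every clause has at least one true literal under this assignment.

v1=True, v2=True, v3=True, v4=True, v5=False, v6=False, v7=False, v8=True, v9=False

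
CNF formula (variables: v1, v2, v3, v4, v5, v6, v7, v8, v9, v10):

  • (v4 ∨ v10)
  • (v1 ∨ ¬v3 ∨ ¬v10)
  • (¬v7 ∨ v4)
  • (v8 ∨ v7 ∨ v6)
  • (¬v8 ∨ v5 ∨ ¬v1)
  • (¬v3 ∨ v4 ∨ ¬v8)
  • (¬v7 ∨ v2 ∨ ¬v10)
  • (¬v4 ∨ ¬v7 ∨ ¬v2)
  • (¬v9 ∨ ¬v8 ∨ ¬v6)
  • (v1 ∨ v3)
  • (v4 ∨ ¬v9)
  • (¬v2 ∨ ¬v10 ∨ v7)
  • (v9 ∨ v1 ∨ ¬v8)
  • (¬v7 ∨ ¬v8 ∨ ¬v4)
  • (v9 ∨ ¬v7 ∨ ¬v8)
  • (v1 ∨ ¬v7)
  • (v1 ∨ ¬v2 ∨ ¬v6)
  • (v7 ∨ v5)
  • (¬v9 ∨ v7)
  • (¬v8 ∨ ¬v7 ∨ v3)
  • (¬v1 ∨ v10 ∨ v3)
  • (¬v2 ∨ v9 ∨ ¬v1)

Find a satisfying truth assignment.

v5 occurs only positively in the remaining clauses — set v5 = True.
Try v1 = True.
Branch on v2: take v2 = False.
For the remaining variables, v3 = True, v4 = True, v6 = True, v7 = False, v8 = False, v9 = False, v10 = False works.

v1=True  v2=False  v3=True  v4=True  v5=True  v6=True  v7=False  v8=False  v9=False  v10=False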